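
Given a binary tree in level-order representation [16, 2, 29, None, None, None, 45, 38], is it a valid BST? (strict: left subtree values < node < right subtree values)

Level-order array: [16, 2, 29, None, None, None, 45, 38]
Validate using subtree bounds (lo, hi): at each node, require lo < value < hi,
then recurse left with hi=value and right with lo=value.
Preorder trace (stopping at first violation):
  at node 16 with bounds (-inf, +inf): OK
  at node 2 with bounds (-inf, 16): OK
  at node 29 with bounds (16, +inf): OK
  at node 45 with bounds (29, +inf): OK
  at node 38 with bounds (29, 45): OK
No violation found at any node.
Result: Valid BST


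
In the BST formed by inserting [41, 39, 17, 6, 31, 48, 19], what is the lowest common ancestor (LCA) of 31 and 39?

Tree insertion order: [41, 39, 17, 6, 31, 48, 19]
Tree (level-order array): [41, 39, 48, 17, None, None, None, 6, 31, None, None, 19]
In a BST, the LCA of p=31, q=39 is the first node v on the
root-to-leaf path with p <= v <= q (go left if both < v, right if both > v).
Walk from root:
  at 41: both 31 and 39 < 41, go left
  at 39: 31 <= 39 <= 39, this is the LCA
LCA = 39


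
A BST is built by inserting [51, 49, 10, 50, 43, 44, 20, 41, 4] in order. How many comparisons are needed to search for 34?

Search path for 34: 51 -> 49 -> 10 -> 43 -> 20 -> 41
Found: False
Comparisons: 6


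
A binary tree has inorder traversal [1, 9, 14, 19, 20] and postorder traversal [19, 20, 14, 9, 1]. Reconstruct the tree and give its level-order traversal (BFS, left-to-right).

Inorder:   [1, 9, 14, 19, 20]
Postorder: [19, 20, 14, 9, 1]
Algorithm: postorder visits root last, so walk postorder right-to-left;
each value is the root of the current inorder slice — split it at that
value, recurse on the right subtree first, then the left.
Recursive splits:
  root=1; inorder splits into left=[], right=[9, 14, 19, 20]
  root=9; inorder splits into left=[], right=[14, 19, 20]
  root=14; inorder splits into left=[], right=[19, 20]
  root=20; inorder splits into left=[19], right=[]
  root=19; inorder splits into left=[], right=[]
Reconstructed level-order: [1, 9, 14, 20, 19]


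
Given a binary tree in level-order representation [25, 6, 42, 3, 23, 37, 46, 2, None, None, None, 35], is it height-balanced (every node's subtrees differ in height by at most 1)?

Tree (level-order array): [25, 6, 42, 3, 23, 37, 46, 2, None, None, None, 35]
Definition: a tree is height-balanced if, at every node, |h(left) - h(right)| <= 1 (empty subtree has height -1).
Bottom-up per-node check:
  node 2: h_left=-1, h_right=-1, diff=0 [OK], height=0
  node 3: h_left=0, h_right=-1, diff=1 [OK], height=1
  node 23: h_left=-1, h_right=-1, diff=0 [OK], height=0
  node 6: h_left=1, h_right=0, diff=1 [OK], height=2
  node 35: h_left=-1, h_right=-1, diff=0 [OK], height=0
  node 37: h_left=0, h_right=-1, diff=1 [OK], height=1
  node 46: h_left=-1, h_right=-1, diff=0 [OK], height=0
  node 42: h_left=1, h_right=0, diff=1 [OK], height=2
  node 25: h_left=2, h_right=2, diff=0 [OK], height=3
All nodes satisfy the balance condition.
Result: Balanced


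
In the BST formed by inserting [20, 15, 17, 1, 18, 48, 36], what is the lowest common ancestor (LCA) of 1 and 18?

Tree insertion order: [20, 15, 17, 1, 18, 48, 36]
Tree (level-order array): [20, 15, 48, 1, 17, 36, None, None, None, None, 18]
In a BST, the LCA of p=1, q=18 is the first node v on the
root-to-leaf path with p <= v <= q (go left if both < v, right if both > v).
Walk from root:
  at 20: both 1 and 18 < 20, go left
  at 15: 1 <= 15 <= 18, this is the LCA
LCA = 15


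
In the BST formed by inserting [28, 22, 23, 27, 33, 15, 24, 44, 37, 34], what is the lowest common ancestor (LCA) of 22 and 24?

Tree insertion order: [28, 22, 23, 27, 33, 15, 24, 44, 37, 34]
Tree (level-order array): [28, 22, 33, 15, 23, None, 44, None, None, None, 27, 37, None, 24, None, 34]
In a BST, the LCA of p=22, q=24 is the first node v on the
root-to-leaf path with p <= v <= q (go left if both < v, right if both > v).
Walk from root:
  at 28: both 22 and 24 < 28, go left
  at 22: 22 <= 22 <= 24, this is the LCA
LCA = 22


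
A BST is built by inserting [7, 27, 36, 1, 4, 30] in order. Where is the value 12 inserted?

Starting tree (level order): [7, 1, 27, None, 4, None, 36, None, None, 30]
Insertion path: 7 -> 27
Result: insert 12 as left child of 27
Final tree (level order): [7, 1, 27, None, 4, 12, 36, None, None, None, None, 30]


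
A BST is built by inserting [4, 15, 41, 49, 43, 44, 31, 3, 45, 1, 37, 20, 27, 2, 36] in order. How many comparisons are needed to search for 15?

Search path for 15: 4 -> 15
Found: True
Comparisons: 2


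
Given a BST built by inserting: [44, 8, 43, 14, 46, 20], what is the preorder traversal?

Tree insertion order: [44, 8, 43, 14, 46, 20]
Tree (level-order array): [44, 8, 46, None, 43, None, None, 14, None, None, 20]
Preorder traversal: [44, 8, 43, 14, 20, 46]


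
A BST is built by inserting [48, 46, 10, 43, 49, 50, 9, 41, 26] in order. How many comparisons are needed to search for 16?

Search path for 16: 48 -> 46 -> 10 -> 43 -> 41 -> 26
Found: False
Comparisons: 6


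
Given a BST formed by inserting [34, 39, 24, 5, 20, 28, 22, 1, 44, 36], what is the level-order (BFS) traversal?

Tree insertion order: [34, 39, 24, 5, 20, 28, 22, 1, 44, 36]
Tree (level-order array): [34, 24, 39, 5, 28, 36, 44, 1, 20, None, None, None, None, None, None, None, None, None, 22]
BFS from the root, enqueuing left then right child of each popped node:
  queue [34] -> pop 34, enqueue [24, 39], visited so far: [34]
  queue [24, 39] -> pop 24, enqueue [5, 28], visited so far: [34, 24]
  queue [39, 5, 28] -> pop 39, enqueue [36, 44], visited so far: [34, 24, 39]
  queue [5, 28, 36, 44] -> pop 5, enqueue [1, 20], visited so far: [34, 24, 39, 5]
  queue [28, 36, 44, 1, 20] -> pop 28, enqueue [none], visited so far: [34, 24, 39, 5, 28]
  queue [36, 44, 1, 20] -> pop 36, enqueue [none], visited so far: [34, 24, 39, 5, 28, 36]
  queue [44, 1, 20] -> pop 44, enqueue [none], visited so far: [34, 24, 39, 5, 28, 36, 44]
  queue [1, 20] -> pop 1, enqueue [none], visited so far: [34, 24, 39, 5, 28, 36, 44, 1]
  queue [20] -> pop 20, enqueue [22], visited so far: [34, 24, 39, 5, 28, 36, 44, 1, 20]
  queue [22] -> pop 22, enqueue [none], visited so far: [34, 24, 39, 5, 28, 36, 44, 1, 20, 22]
Result: [34, 24, 39, 5, 28, 36, 44, 1, 20, 22]


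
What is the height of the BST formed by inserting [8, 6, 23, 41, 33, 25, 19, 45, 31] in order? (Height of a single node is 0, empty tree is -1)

Insertion order: [8, 6, 23, 41, 33, 25, 19, 45, 31]
Tree (level-order array): [8, 6, 23, None, None, 19, 41, None, None, 33, 45, 25, None, None, None, None, 31]
Compute height bottom-up (empty subtree = -1):
  height(6) = 1 + max(-1, -1) = 0
  height(19) = 1 + max(-1, -1) = 0
  height(31) = 1 + max(-1, -1) = 0
  height(25) = 1 + max(-1, 0) = 1
  height(33) = 1 + max(1, -1) = 2
  height(45) = 1 + max(-1, -1) = 0
  height(41) = 1 + max(2, 0) = 3
  height(23) = 1 + max(0, 3) = 4
  height(8) = 1 + max(0, 4) = 5
Height = 5


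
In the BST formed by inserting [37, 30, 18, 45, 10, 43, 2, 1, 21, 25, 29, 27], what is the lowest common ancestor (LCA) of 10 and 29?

Tree insertion order: [37, 30, 18, 45, 10, 43, 2, 1, 21, 25, 29, 27]
Tree (level-order array): [37, 30, 45, 18, None, 43, None, 10, 21, None, None, 2, None, None, 25, 1, None, None, 29, None, None, 27]
In a BST, the LCA of p=10, q=29 is the first node v on the
root-to-leaf path with p <= v <= q (go left if both < v, right if both > v).
Walk from root:
  at 37: both 10 and 29 < 37, go left
  at 30: both 10 and 29 < 30, go left
  at 18: 10 <= 18 <= 29, this is the LCA
LCA = 18


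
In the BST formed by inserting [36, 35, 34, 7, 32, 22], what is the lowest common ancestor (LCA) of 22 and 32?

Tree insertion order: [36, 35, 34, 7, 32, 22]
Tree (level-order array): [36, 35, None, 34, None, 7, None, None, 32, 22]
In a BST, the LCA of p=22, q=32 is the first node v on the
root-to-leaf path with p <= v <= q (go left if both < v, right if both > v).
Walk from root:
  at 36: both 22 and 32 < 36, go left
  at 35: both 22 and 32 < 35, go left
  at 34: both 22 and 32 < 34, go left
  at 7: both 22 and 32 > 7, go right
  at 32: 22 <= 32 <= 32, this is the LCA
LCA = 32


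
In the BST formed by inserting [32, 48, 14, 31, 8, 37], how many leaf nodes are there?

Tree built from: [32, 48, 14, 31, 8, 37]
Tree (level-order array): [32, 14, 48, 8, 31, 37]
Rule: A leaf has 0 children.
Per-node child counts:
  node 32: 2 child(ren)
  node 14: 2 child(ren)
  node 8: 0 child(ren)
  node 31: 0 child(ren)
  node 48: 1 child(ren)
  node 37: 0 child(ren)
Matching nodes: [8, 31, 37]
Count of leaf nodes: 3


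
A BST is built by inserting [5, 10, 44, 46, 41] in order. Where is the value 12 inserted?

Starting tree (level order): [5, None, 10, None, 44, 41, 46]
Insertion path: 5 -> 10 -> 44 -> 41
Result: insert 12 as left child of 41
Final tree (level order): [5, None, 10, None, 44, 41, 46, 12]


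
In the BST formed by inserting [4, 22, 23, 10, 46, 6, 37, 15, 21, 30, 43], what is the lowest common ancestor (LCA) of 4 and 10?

Tree insertion order: [4, 22, 23, 10, 46, 6, 37, 15, 21, 30, 43]
Tree (level-order array): [4, None, 22, 10, 23, 6, 15, None, 46, None, None, None, 21, 37, None, None, None, 30, 43]
In a BST, the LCA of p=4, q=10 is the first node v on the
root-to-leaf path with p <= v <= q (go left if both < v, right if both > v).
Walk from root:
  at 4: 4 <= 4 <= 10, this is the LCA
LCA = 4


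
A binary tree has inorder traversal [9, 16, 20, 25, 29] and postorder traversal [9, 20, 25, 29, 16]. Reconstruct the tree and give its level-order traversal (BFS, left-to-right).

Inorder:   [9, 16, 20, 25, 29]
Postorder: [9, 20, 25, 29, 16]
Algorithm: postorder visits root last, so walk postorder right-to-left;
each value is the root of the current inorder slice — split it at that
value, recurse on the right subtree first, then the left.
Recursive splits:
  root=16; inorder splits into left=[9], right=[20, 25, 29]
  root=29; inorder splits into left=[20, 25], right=[]
  root=25; inorder splits into left=[20], right=[]
  root=20; inorder splits into left=[], right=[]
  root=9; inorder splits into left=[], right=[]
Reconstructed level-order: [16, 9, 29, 25, 20]


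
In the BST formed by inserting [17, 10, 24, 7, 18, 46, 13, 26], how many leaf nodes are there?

Tree built from: [17, 10, 24, 7, 18, 46, 13, 26]
Tree (level-order array): [17, 10, 24, 7, 13, 18, 46, None, None, None, None, None, None, 26]
Rule: A leaf has 0 children.
Per-node child counts:
  node 17: 2 child(ren)
  node 10: 2 child(ren)
  node 7: 0 child(ren)
  node 13: 0 child(ren)
  node 24: 2 child(ren)
  node 18: 0 child(ren)
  node 46: 1 child(ren)
  node 26: 0 child(ren)
Matching nodes: [7, 13, 18, 26]
Count of leaf nodes: 4


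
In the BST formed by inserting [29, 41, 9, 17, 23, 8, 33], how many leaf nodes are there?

Tree built from: [29, 41, 9, 17, 23, 8, 33]
Tree (level-order array): [29, 9, 41, 8, 17, 33, None, None, None, None, 23]
Rule: A leaf has 0 children.
Per-node child counts:
  node 29: 2 child(ren)
  node 9: 2 child(ren)
  node 8: 0 child(ren)
  node 17: 1 child(ren)
  node 23: 0 child(ren)
  node 41: 1 child(ren)
  node 33: 0 child(ren)
Matching nodes: [8, 23, 33]
Count of leaf nodes: 3


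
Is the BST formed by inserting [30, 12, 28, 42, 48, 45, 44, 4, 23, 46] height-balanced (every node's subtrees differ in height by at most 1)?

Tree (level-order array): [30, 12, 42, 4, 28, None, 48, None, None, 23, None, 45, None, None, None, 44, 46]
Definition: a tree is height-balanced if, at every node, |h(left) - h(right)| <= 1 (empty subtree has height -1).
Bottom-up per-node check:
  node 4: h_left=-1, h_right=-1, diff=0 [OK], height=0
  node 23: h_left=-1, h_right=-1, diff=0 [OK], height=0
  node 28: h_left=0, h_right=-1, diff=1 [OK], height=1
  node 12: h_left=0, h_right=1, diff=1 [OK], height=2
  node 44: h_left=-1, h_right=-1, diff=0 [OK], height=0
  node 46: h_left=-1, h_right=-1, diff=0 [OK], height=0
  node 45: h_left=0, h_right=0, diff=0 [OK], height=1
  node 48: h_left=1, h_right=-1, diff=2 [FAIL (|1--1|=2 > 1)], height=2
  node 42: h_left=-1, h_right=2, diff=3 [FAIL (|-1-2|=3 > 1)], height=3
  node 30: h_left=2, h_right=3, diff=1 [OK], height=4
Node 48 violates the condition: |1 - -1| = 2 > 1.
Result: Not balanced


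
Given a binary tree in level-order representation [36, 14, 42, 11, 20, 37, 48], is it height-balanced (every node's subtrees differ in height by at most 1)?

Tree (level-order array): [36, 14, 42, 11, 20, 37, 48]
Definition: a tree is height-balanced if, at every node, |h(left) - h(right)| <= 1 (empty subtree has height -1).
Bottom-up per-node check:
  node 11: h_left=-1, h_right=-1, diff=0 [OK], height=0
  node 20: h_left=-1, h_right=-1, diff=0 [OK], height=0
  node 14: h_left=0, h_right=0, diff=0 [OK], height=1
  node 37: h_left=-1, h_right=-1, diff=0 [OK], height=0
  node 48: h_left=-1, h_right=-1, diff=0 [OK], height=0
  node 42: h_left=0, h_right=0, diff=0 [OK], height=1
  node 36: h_left=1, h_right=1, diff=0 [OK], height=2
All nodes satisfy the balance condition.
Result: Balanced


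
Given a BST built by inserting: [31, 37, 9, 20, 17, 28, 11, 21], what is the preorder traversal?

Tree insertion order: [31, 37, 9, 20, 17, 28, 11, 21]
Tree (level-order array): [31, 9, 37, None, 20, None, None, 17, 28, 11, None, 21]
Preorder traversal: [31, 9, 20, 17, 11, 28, 21, 37]


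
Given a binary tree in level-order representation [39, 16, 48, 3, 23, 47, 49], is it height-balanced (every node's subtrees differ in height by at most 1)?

Tree (level-order array): [39, 16, 48, 3, 23, 47, 49]
Definition: a tree is height-balanced if, at every node, |h(left) - h(right)| <= 1 (empty subtree has height -1).
Bottom-up per-node check:
  node 3: h_left=-1, h_right=-1, diff=0 [OK], height=0
  node 23: h_left=-1, h_right=-1, diff=0 [OK], height=0
  node 16: h_left=0, h_right=0, diff=0 [OK], height=1
  node 47: h_left=-1, h_right=-1, diff=0 [OK], height=0
  node 49: h_left=-1, h_right=-1, diff=0 [OK], height=0
  node 48: h_left=0, h_right=0, diff=0 [OK], height=1
  node 39: h_left=1, h_right=1, diff=0 [OK], height=2
All nodes satisfy the balance condition.
Result: Balanced


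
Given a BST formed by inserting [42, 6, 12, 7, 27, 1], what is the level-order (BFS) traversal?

Tree insertion order: [42, 6, 12, 7, 27, 1]
Tree (level-order array): [42, 6, None, 1, 12, None, None, 7, 27]
BFS from the root, enqueuing left then right child of each popped node:
  queue [42] -> pop 42, enqueue [6], visited so far: [42]
  queue [6] -> pop 6, enqueue [1, 12], visited so far: [42, 6]
  queue [1, 12] -> pop 1, enqueue [none], visited so far: [42, 6, 1]
  queue [12] -> pop 12, enqueue [7, 27], visited so far: [42, 6, 1, 12]
  queue [7, 27] -> pop 7, enqueue [none], visited so far: [42, 6, 1, 12, 7]
  queue [27] -> pop 27, enqueue [none], visited so far: [42, 6, 1, 12, 7, 27]
Result: [42, 6, 1, 12, 7, 27]


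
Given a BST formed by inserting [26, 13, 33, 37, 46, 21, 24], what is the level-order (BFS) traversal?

Tree insertion order: [26, 13, 33, 37, 46, 21, 24]
Tree (level-order array): [26, 13, 33, None, 21, None, 37, None, 24, None, 46]
BFS from the root, enqueuing left then right child of each popped node:
  queue [26] -> pop 26, enqueue [13, 33], visited so far: [26]
  queue [13, 33] -> pop 13, enqueue [21], visited so far: [26, 13]
  queue [33, 21] -> pop 33, enqueue [37], visited so far: [26, 13, 33]
  queue [21, 37] -> pop 21, enqueue [24], visited so far: [26, 13, 33, 21]
  queue [37, 24] -> pop 37, enqueue [46], visited so far: [26, 13, 33, 21, 37]
  queue [24, 46] -> pop 24, enqueue [none], visited so far: [26, 13, 33, 21, 37, 24]
  queue [46] -> pop 46, enqueue [none], visited so far: [26, 13, 33, 21, 37, 24, 46]
Result: [26, 13, 33, 21, 37, 24, 46]


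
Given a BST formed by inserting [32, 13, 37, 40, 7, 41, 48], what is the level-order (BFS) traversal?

Tree insertion order: [32, 13, 37, 40, 7, 41, 48]
Tree (level-order array): [32, 13, 37, 7, None, None, 40, None, None, None, 41, None, 48]
BFS from the root, enqueuing left then right child of each popped node:
  queue [32] -> pop 32, enqueue [13, 37], visited so far: [32]
  queue [13, 37] -> pop 13, enqueue [7], visited so far: [32, 13]
  queue [37, 7] -> pop 37, enqueue [40], visited so far: [32, 13, 37]
  queue [7, 40] -> pop 7, enqueue [none], visited so far: [32, 13, 37, 7]
  queue [40] -> pop 40, enqueue [41], visited so far: [32, 13, 37, 7, 40]
  queue [41] -> pop 41, enqueue [48], visited so far: [32, 13, 37, 7, 40, 41]
  queue [48] -> pop 48, enqueue [none], visited so far: [32, 13, 37, 7, 40, 41, 48]
Result: [32, 13, 37, 7, 40, 41, 48]


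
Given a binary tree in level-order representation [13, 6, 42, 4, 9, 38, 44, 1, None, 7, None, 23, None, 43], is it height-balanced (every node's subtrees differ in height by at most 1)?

Tree (level-order array): [13, 6, 42, 4, 9, 38, 44, 1, None, 7, None, 23, None, 43]
Definition: a tree is height-balanced if, at every node, |h(left) - h(right)| <= 1 (empty subtree has height -1).
Bottom-up per-node check:
  node 1: h_left=-1, h_right=-1, diff=0 [OK], height=0
  node 4: h_left=0, h_right=-1, diff=1 [OK], height=1
  node 7: h_left=-1, h_right=-1, diff=0 [OK], height=0
  node 9: h_left=0, h_right=-1, diff=1 [OK], height=1
  node 6: h_left=1, h_right=1, diff=0 [OK], height=2
  node 23: h_left=-1, h_right=-1, diff=0 [OK], height=0
  node 38: h_left=0, h_right=-1, diff=1 [OK], height=1
  node 43: h_left=-1, h_right=-1, diff=0 [OK], height=0
  node 44: h_left=0, h_right=-1, diff=1 [OK], height=1
  node 42: h_left=1, h_right=1, diff=0 [OK], height=2
  node 13: h_left=2, h_right=2, diff=0 [OK], height=3
All nodes satisfy the balance condition.
Result: Balanced


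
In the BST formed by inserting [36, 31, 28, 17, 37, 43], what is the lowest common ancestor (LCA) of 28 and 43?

Tree insertion order: [36, 31, 28, 17, 37, 43]
Tree (level-order array): [36, 31, 37, 28, None, None, 43, 17]
In a BST, the LCA of p=28, q=43 is the first node v on the
root-to-leaf path with p <= v <= q (go left if both < v, right if both > v).
Walk from root:
  at 36: 28 <= 36 <= 43, this is the LCA
LCA = 36


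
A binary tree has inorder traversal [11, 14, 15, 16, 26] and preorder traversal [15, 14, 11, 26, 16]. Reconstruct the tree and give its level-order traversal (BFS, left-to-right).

Inorder:  [11, 14, 15, 16, 26]
Preorder: [15, 14, 11, 26, 16]
Algorithm: preorder visits root first, so consume preorder in order;
for each root, split the current inorder slice at that value into
left-subtree inorder and right-subtree inorder, then recurse.
Recursive splits:
  root=15; inorder splits into left=[11, 14], right=[16, 26]
  root=14; inorder splits into left=[11], right=[]
  root=11; inorder splits into left=[], right=[]
  root=26; inorder splits into left=[16], right=[]
  root=16; inorder splits into left=[], right=[]
Reconstructed level-order: [15, 14, 26, 11, 16]


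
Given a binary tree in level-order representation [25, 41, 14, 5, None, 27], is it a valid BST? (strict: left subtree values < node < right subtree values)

Level-order array: [25, 41, 14, 5, None, 27]
Validate using subtree bounds (lo, hi): at each node, require lo < value < hi,
then recurse left with hi=value and right with lo=value.
Preorder trace (stopping at first violation):
  at node 25 with bounds (-inf, +inf): OK
  at node 41 with bounds (-inf, 25): VIOLATION
Node 41 violates its bound: not (-inf < 41 < 25).
Result: Not a valid BST


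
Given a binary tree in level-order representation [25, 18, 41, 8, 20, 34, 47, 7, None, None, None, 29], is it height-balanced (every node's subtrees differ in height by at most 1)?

Tree (level-order array): [25, 18, 41, 8, 20, 34, 47, 7, None, None, None, 29]
Definition: a tree is height-balanced if, at every node, |h(left) - h(right)| <= 1 (empty subtree has height -1).
Bottom-up per-node check:
  node 7: h_left=-1, h_right=-1, diff=0 [OK], height=0
  node 8: h_left=0, h_right=-1, diff=1 [OK], height=1
  node 20: h_left=-1, h_right=-1, diff=0 [OK], height=0
  node 18: h_left=1, h_right=0, diff=1 [OK], height=2
  node 29: h_left=-1, h_right=-1, diff=0 [OK], height=0
  node 34: h_left=0, h_right=-1, diff=1 [OK], height=1
  node 47: h_left=-1, h_right=-1, diff=0 [OK], height=0
  node 41: h_left=1, h_right=0, diff=1 [OK], height=2
  node 25: h_left=2, h_right=2, diff=0 [OK], height=3
All nodes satisfy the balance condition.
Result: Balanced


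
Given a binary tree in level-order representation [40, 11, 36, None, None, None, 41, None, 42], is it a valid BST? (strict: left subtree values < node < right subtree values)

Level-order array: [40, 11, 36, None, None, None, 41, None, 42]
Validate using subtree bounds (lo, hi): at each node, require lo < value < hi,
then recurse left with hi=value and right with lo=value.
Preorder trace (stopping at first violation):
  at node 40 with bounds (-inf, +inf): OK
  at node 11 with bounds (-inf, 40): OK
  at node 36 with bounds (40, +inf): VIOLATION
Node 36 violates its bound: not (40 < 36 < +inf).
Result: Not a valid BST


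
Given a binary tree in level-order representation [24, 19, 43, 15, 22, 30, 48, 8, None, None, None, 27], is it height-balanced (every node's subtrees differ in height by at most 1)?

Tree (level-order array): [24, 19, 43, 15, 22, 30, 48, 8, None, None, None, 27]
Definition: a tree is height-balanced if, at every node, |h(left) - h(right)| <= 1 (empty subtree has height -1).
Bottom-up per-node check:
  node 8: h_left=-1, h_right=-1, diff=0 [OK], height=0
  node 15: h_left=0, h_right=-1, diff=1 [OK], height=1
  node 22: h_left=-1, h_right=-1, diff=0 [OK], height=0
  node 19: h_left=1, h_right=0, diff=1 [OK], height=2
  node 27: h_left=-1, h_right=-1, diff=0 [OK], height=0
  node 30: h_left=0, h_right=-1, diff=1 [OK], height=1
  node 48: h_left=-1, h_right=-1, diff=0 [OK], height=0
  node 43: h_left=1, h_right=0, diff=1 [OK], height=2
  node 24: h_left=2, h_right=2, diff=0 [OK], height=3
All nodes satisfy the balance condition.
Result: Balanced


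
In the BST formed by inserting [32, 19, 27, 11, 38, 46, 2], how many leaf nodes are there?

Tree built from: [32, 19, 27, 11, 38, 46, 2]
Tree (level-order array): [32, 19, 38, 11, 27, None, 46, 2]
Rule: A leaf has 0 children.
Per-node child counts:
  node 32: 2 child(ren)
  node 19: 2 child(ren)
  node 11: 1 child(ren)
  node 2: 0 child(ren)
  node 27: 0 child(ren)
  node 38: 1 child(ren)
  node 46: 0 child(ren)
Matching nodes: [2, 27, 46]
Count of leaf nodes: 3


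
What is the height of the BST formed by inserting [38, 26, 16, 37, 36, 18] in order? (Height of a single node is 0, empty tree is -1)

Insertion order: [38, 26, 16, 37, 36, 18]
Tree (level-order array): [38, 26, None, 16, 37, None, 18, 36]
Compute height bottom-up (empty subtree = -1):
  height(18) = 1 + max(-1, -1) = 0
  height(16) = 1 + max(-1, 0) = 1
  height(36) = 1 + max(-1, -1) = 0
  height(37) = 1 + max(0, -1) = 1
  height(26) = 1 + max(1, 1) = 2
  height(38) = 1 + max(2, -1) = 3
Height = 3


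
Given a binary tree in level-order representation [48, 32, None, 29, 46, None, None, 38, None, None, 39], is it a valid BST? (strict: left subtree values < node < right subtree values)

Level-order array: [48, 32, None, 29, 46, None, None, 38, None, None, 39]
Validate using subtree bounds (lo, hi): at each node, require lo < value < hi,
then recurse left with hi=value and right with lo=value.
Preorder trace (stopping at first violation):
  at node 48 with bounds (-inf, +inf): OK
  at node 32 with bounds (-inf, 48): OK
  at node 29 with bounds (-inf, 32): OK
  at node 46 with bounds (32, 48): OK
  at node 38 with bounds (32, 46): OK
  at node 39 with bounds (38, 46): OK
No violation found at any node.
Result: Valid BST


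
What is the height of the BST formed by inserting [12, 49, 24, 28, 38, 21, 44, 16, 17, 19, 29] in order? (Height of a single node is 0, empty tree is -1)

Insertion order: [12, 49, 24, 28, 38, 21, 44, 16, 17, 19, 29]
Tree (level-order array): [12, None, 49, 24, None, 21, 28, 16, None, None, 38, None, 17, 29, 44, None, 19]
Compute height bottom-up (empty subtree = -1):
  height(19) = 1 + max(-1, -1) = 0
  height(17) = 1 + max(-1, 0) = 1
  height(16) = 1 + max(-1, 1) = 2
  height(21) = 1 + max(2, -1) = 3
  height(29) = 1 + max(-1, -1) = 0
  height(44) = 1 + max(-1, -1) = 0
  height(38) = 1 + max(0, 0) = 1
  height(28) = 1 + max(-1, 1) = 2
  height(24) = 1 + max(3, 2) = 4
  height(49) = 1 + max(4, -1) = 5
  height(12) = 1 + max(-1, 5) = 6
Height = 6


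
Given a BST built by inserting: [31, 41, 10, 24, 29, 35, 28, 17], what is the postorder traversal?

Tree insertion order: [31, 41, 10, 24, 29, 35, 28, 17]
Tree (level-order array): [31, 10, 41, None, 24, 35, None, 17, 29, None, None, None, None, 28]
Postorder traversal: [17, 28, 29, 24, 10, 35, 41, 31]


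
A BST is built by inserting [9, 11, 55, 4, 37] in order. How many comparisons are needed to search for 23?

Search path for 23: 9 -> 11 -> 55 -> 37
Found: False
Comparisons: 4


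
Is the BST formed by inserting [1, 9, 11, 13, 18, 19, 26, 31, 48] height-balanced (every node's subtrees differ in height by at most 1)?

Tree (level-order array): [1, None, 9, None, 11, None, 13, None, 18, None, 19, None, 26, None, 31, None, 48]
Definition: a tree is height-balanced if, at every node, |h(left) - h(right)| <= 1 (empty subtree has height -1).
Bottom-up per-node check:
  node 48: h_left=-1, h_right=-1, diff=0 [OK], height=0
  node 31: h_left=-1, h_right=0, diff=1 [OK], height=1
  node 26: h_left=-1, h_right=1, diff=2 [FAIL (|-1-1|=2 > 1)], height=2
  node 19: h_left=-1, h_right=2, diff=3 [FAIL (|-1-2|=3 > 1)], height=3
  node 18: h_left=-1, h_right=3, diff=4 [FAIL (|-1-3|=4 > 1)], height=4
  node 13: h_left=-1, h_right=4, diff=5 [FAIL (|-1-4|=5 > 1)], height=5
  node 11: h_left=-1, h_right=5, diff=6 [FAIL (|-1-5|=6 > 1)], height=6
  node 9: h_left=-1, h_right=6, diff=7 [FAIL (|-1-6|=7 > 1)], height=7
  node 1: h_left=-1, h_right=7, diff=8 [FAIL (|-1-7|=8 > 1)], height=8
Node 26 violates the condition: |-1 - 1| = 2 > 1.
Result: Not balanced


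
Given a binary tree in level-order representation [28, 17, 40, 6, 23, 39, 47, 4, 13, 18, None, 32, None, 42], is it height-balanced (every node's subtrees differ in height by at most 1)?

Tree (level-order array): [28, 17, 40, 6, 23, 39, 47, 4, 13, 18, None, 32, None, 42]
Definition: a tree is height-balanced if, at every node, |h(left) - h(right)| <= 1 (empty subtree has height -1).
Bottom-up per-node check:
  node 4: h_left=-1, h_right=-1, diff=0 [OK], height=0
  node 13: h_left=-1, h_right=-1, diff=0 [OK], height=0
  node 6: h_left=0, h_right=0, diff=0 [OK], height=1
  node 18: h_left=-1, h_right=-1, diff=0 [OK], height=0
  node 23: h_left=0, h_right=-1, diff=1 [OK], height=1
  node 17: h_left=1, h_right=1, diff=0 [OK], height=2
  node 32: h_left=-1, h_right=-1, diff=0 [OK], height=0
  node 39: h_left=0, h_right=-1, diff=1 [OK], height=1
  node 42: h_left=-1, h_right=-1, diff=0 [OK], height=0
  node 47: h_left=0, h_right=-1, diff=1 [OK], height=1
  node 40: h_left=1, h_right=1, diff=0 [OK], height=2
  node 28: h_left=2, h_right=2, diff=0 [OK], height=3
All nodes satisfy the balance condition.
Result: Balanced


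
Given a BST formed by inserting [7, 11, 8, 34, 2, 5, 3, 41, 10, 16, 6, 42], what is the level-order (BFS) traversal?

Tree insertion order: [7, 11, 8, 34, 2, 5, 3, 41, 10, 16, 6, 42]
Tree (level-order array): [7, 2, 11, None, 5, 8, 34, 3, 6, None, 10, 16, 41, None, None, None, None, None, None, None, None, None, 42]
BFS from the root, enqueuing left then right child of each popped node:
  queue [7] -> pop 7, enqueue [2, 11], visited so far: [7]
  queue [2, 11] -> pop 2, enqueue [5], visited so far: [7, 2]
  queue [11, 5] -> pop 11, enqueue [8, 34], visited so far: [7, 2, 11]
  queue [5, 8, 34] -> pop 5, enqueue [3, 6], visited so far: [7, 2, 11, 5]
  queue [8, 34, 3, 6] -> pop 8, enqueue [10], visited so far: [7, 2, 11, 5, 8]
  queue [34, 3, 6, 10] -> pop 34, enqueue [16, 41], visited so far: [7, 2, 11, 5, 8, 34]
  queue [3, 6, 10, 16, 41] -> pop 3, enqueue [none], visited so far: [7, 2, 11, 5, 8, 34, 3]
  queue [6, 10, 16, 41] -> pop 6, enqueue [none], visited so far: [7, 2, 11, 5, 8, 34, 3, 6]
  queue [10, 16, 41] -> pop 10, enqueue [none], visited so far: [7, 2, 11, 5, 8, 34, 3, 6, 10]
  queue [16, 41] -> pop 16, enqueue [none], visited so far: [7, 2, 11, 5, 8, 34, 3, 6, 10, 16]
  queue [41] -> pop 41, enqueue [42], visited so far: [7, 2, 11, 5, 8, 34, 3, 6, 10, 16, 41]
  queue [42] -> pop 42, enqueue [none], visited so far: [7, 2, 11, 5, 8, 34, 3, 6, 10, 16, 41, 42]
Result: [7, 2, 11, 5, 8, 34, 3, 6, 10, 16, 41, 42]


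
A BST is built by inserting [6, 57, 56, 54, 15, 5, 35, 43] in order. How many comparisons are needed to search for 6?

Search path for 6: 6
Found: True
Comparisons: 1


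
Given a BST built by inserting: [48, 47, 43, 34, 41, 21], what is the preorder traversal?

Tree insertion order: [48, 47, 43, 34, 41, 21]
Tree (level-order array): [48, 47, None, 43, None, 34, None, 21, 41]
Preorder traversal: [48, 47, 43, 34, 21, 41]


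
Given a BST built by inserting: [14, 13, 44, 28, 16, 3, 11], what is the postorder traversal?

Tree insertion order: [14, 13, 44, 28, 16, 3, 11]
Tree (level-order array): [14, 13, 44, 3, None, 28, None, None, 11, 16]
Postorder traversal: [11, 3, 13, 16, 28, 44, 14]


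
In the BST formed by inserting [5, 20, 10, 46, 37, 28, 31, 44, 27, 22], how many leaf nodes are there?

Tree built from: [5, 20, 10, 46, 37, 28, 31, 44, 27, 22]
Tree (level-order array): [5, None, 20, 10, 46, None, None, 37, None, 28, 44, 27, 31, None, None, 22]
Rule: A leaf has 0 children.
Per-node child counts:
  node 5: 1 child(ren)
  node 20: 2 child(ren)
  node 10: 0 child(ren)
  node 46: 1 child(ren)
  node 37: 2 child(ren)
  node 28: 2 child(ren)
  node 27: 1 child(ren)
  node 22: 0 child(ren)
  node 31: 0 child(ren)
  node 44: 0 child(ren)
Matching nodes: [10, 22, 31, 44]
Count of leaf nodes: 4


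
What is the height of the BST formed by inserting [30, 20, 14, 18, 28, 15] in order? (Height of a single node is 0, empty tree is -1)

Insertion order: [30, 20, 14, 18, 28, 15]
Tree (level-order array): [30, 20, None, 14, 28, None, 18, None, None, 15]
Compute height bottom-up (empty subtree = -1):
  height(15) = 1 + max(-1, -1) = 0
  height(18) = 1 + max(0, -1) = 1
  height(14) = 1 + max(-1, 1) = 2
  height(28) = 1 + max(-1, -1) = 0
  height(20) = 1 + max(2, 0) = 3
  height(30) = 1 + max(3, -1) = 4
Height = 4


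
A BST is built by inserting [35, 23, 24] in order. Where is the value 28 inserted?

Starting tree (level order): [35, 23, None, None, 24]
Insertion path: 35 -> 23 -> 24
Result: insert 28 as right child of 24
Final tree (level order): [35, 23, None, None, 24, None, 28]


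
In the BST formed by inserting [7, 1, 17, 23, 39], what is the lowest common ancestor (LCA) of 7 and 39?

Tree insertion order: [7, 1, 17, 23, 39]
Tree (level-order array): [7, 1, 17, None, None, None, 23, None, 39]
In a BST, the LCA of p=7, q=39 is the first node v on the
root-to-leaf path with p <= v <= q (go left if both < v, right if both > v).
Walk from root:
  at 7: 7 <= 7 <= 39, this is the LCA
LCA = 7


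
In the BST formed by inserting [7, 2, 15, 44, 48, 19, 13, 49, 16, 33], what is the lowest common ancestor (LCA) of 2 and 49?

Tree insertion order: [7, 2, 15, 44, 48, 19, 13, 49, 16, 33]
Tree (level-order array): [7, 2, 15, None, None, 13, 44, None, None, 19, 48, 16, 33, None, 49]
In a BST, the LCA of p=2, q=49 is the first node v on the
root-to-leaf path with p <= v <= q (go left if both < v, right if both > v).
Walk from root:
  at 7: 2 <= 7 <= 49, this is the LCA
LCA = 7


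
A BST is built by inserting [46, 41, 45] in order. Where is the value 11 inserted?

Starting tree (level order): [46, 41, None, None, 45]
Insertion path: 46 -> 41
Result: insert 11 as left child of 41
Final tree (level order): [46, 41, None, 11, 45]


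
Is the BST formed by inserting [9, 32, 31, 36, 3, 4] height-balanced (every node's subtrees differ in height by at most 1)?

Tree (level-order array): [9, 3, 32, None, 4, 31, 36]
Definition: a tree is height-balanced if, at every node, |h(left) - h(right)| <= 1 (empty subtree has height -1).
Bottom-up per-node check:
  node 4: h_left=-1, h_right=-1, diff=0 [OK], height=0
  node 3: h_left=-1, h_right=0, diff=1 [OK], height=1
  node 31: h_left=-1, h_right=-1, diff=0 [OK], height=0
  node 36: h_left=-1, h_right=-1, diff=0 [OK], height=0
  node 32: h_left=0, h_right=0, diff=0 [OK], height=1
  node 9: h_left=1, h_right=1, diff=0 [OK], height=2
All nodes satisfy the balance condition.
Result: Balanced


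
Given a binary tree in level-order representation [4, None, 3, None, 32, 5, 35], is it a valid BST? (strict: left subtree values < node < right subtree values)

Level-order array: [4, None, 3, None, 32, 5, 35]
Validate using subtree bounds (lo, hi): at each node, require lo < value < hi,
then recurse left with hi=value and right with lo=value.
Preorder trace (stopping at first violation):
  at node 4 with bounds (-inf, +inf): OK
  at node 3 with bounds (4, +inf): VIOLATION
Node 3 violates its bound: not (4 < 3 < +inf).
Result: Not a valid BST


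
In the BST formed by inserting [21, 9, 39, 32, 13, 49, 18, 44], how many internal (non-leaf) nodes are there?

Tree built from: [21, 9, 39, 32, 13, 49, 18, 44]
Tree (level-order array): [21, 9, 39, None, 13, 32, 49, None, 18, None, None, 44]
Rule: An internal node has at least one child.
Per-node child counts:
  node 21: 2 child(ren)
  node 9: 1 child(ren)
  node 13: 1 child(ren)
  node 18: 0 child(ren)
  node 39: 2 child(ren)
  node 32: 0 child(ren)
  node 49: 1 child(ren)
  node 44: 0 child(ren)
Matching nodes: [21, 9, 13, 39, 49]
Count of internal (non-leaf) nodes: 5


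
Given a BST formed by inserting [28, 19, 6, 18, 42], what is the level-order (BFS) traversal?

Tree insertion order: [28, 19, 6, 18, 42]
Tree (level-order array): [28, 19, 42, 6, None, None, None, None, 18]
BFS from the root, enqueuing left then right child of each popped node:
  queue [28] -> pop 28, enqueue [19, 42], visited so far: [28]
  queue [19, 42] -> pop 19, enqueue [6], visited so far: [28, 19]
  queue [42, 6] -> pop 42, enqueue [none], visited so far: [28, 19, 42]
  queue [6] -> pop 6, enqueue [18], visited so far: [28, 19, 42, 6]
  queue [18] -> pop 18, enqueue [none], visited so far: [28, 19, 42, 6, 18]
Result: [28, 19, 42, 6, 18]


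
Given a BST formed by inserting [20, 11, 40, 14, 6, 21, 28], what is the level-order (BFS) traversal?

Tree insertion order: [20, 11, 40, 14, 6, 21, 28]
Tree (level-order array): [20, 11, 40, 6, 14, 21, None, None, None, None, None, None, 28]
BFS from the root, enqueuing left then right child of each popped node:
  queue [20] -> pop 20, enqueue [11, 40], visited so far: [20]
  queue [11, 40] -> pop 11, enqueue [6, 14], visited so far: [20, 11]
  queue [40, 6, 14] -> pop 40, enqueue [21], visited so far: [20, 11, 40]
  queue [6, 14, 21] -> pop 6, enqueue [none], visited so far: [20, 11, 40, 6]
  queue [14, 21] -> pop 14, enqueue [none], visited so far: [20, 11, 40, 6, 14]
  queue [21] -> pop 21, enqueue [28], visited so far: [20, 11, 40, 6, 14, 21]
  queue [28] -> pop 28, enqueue [none], visited so far: [20, 11, 40, 6, 14, 21, 28]
Result: [20, 11, 40, 6, 14, 21, 28]


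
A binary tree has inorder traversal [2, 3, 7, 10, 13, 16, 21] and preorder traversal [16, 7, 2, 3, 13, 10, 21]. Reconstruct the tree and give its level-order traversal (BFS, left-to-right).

Inorder:  [2, 3, 7, 10, 13, 16, 21]
Preorder: [16, 7, 2, 3, 13, 10, 21]
Algorithm: preorder visits root first, so consume preorder in order;
for each root, split the current inorder slice at that value into
left-subtree inorder and right-subtree inorder, then recurse.
Recursive splits:
  root=16; inorder splits into left=[2, 3, 7, 10, 13], right=[21]
  root=7; inorder splits into left=[2, 3], right=[10, 13]
  root=2; inorder splits into left=[], right=[3]
  root=3; inorder splits into left=[], right=[]
  root=13; inorder splits into left=[10], right=[]
  root=10; inorder splits into left=[], right=[]
  root=21; inorder splits into left=[], right=[]
Reconstructed level-order: [16, 7, 21, 2, 13, 3, 10]


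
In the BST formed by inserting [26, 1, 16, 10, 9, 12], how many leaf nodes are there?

Tree built from: [26, 1, 16, 10, 9, 12]
Tree (level-order array): [26, 1, None, None, 16, 10, None, 9, 12]
Rule: A leaf has 0 children.
Per-node child counts:
  node 26: 1 child(ren)
  node 1: 1 child(ren)
  node 16: 1 child(ren)
  node 10: 2 child(ren)
  node 9: 0 child(ren)
  node 12: 0 child(ren)
Matching nodes: [9, 12]
Count of leaf nodes: 2


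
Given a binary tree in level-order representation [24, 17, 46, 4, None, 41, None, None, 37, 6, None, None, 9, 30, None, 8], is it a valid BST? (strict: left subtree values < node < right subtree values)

Level-order array: [24, 17, 46, 4, None, 41, None, None, 37, 6, None, None, 9, 30, None, 8]
Validate using subtree bounds (lo, hi): at each node, require lo < value < hi,
then recurse left with hi=value and right with lo=value.
Preorder trace (stopping at first violation):
  at node 24 with bounds (-inf, +inf): OK
  at node 17 with bounds (-inf, 24): OK
  at node 4 with bounds (-inf, 17): OK
  at node 37 with bounds (4, 17): VIOLATION
Node 37 violates its bound: not (4 < 37 < 17).
Result: Not a valid BST


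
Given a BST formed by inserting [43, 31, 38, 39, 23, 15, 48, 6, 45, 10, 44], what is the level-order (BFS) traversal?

Tree insertion order: [43, 31, 38, 39, 23, 15, 48, 6, 45, 10, 44]
Tree (level-order array): [43, 31, 48, 23, 38, 45, None, 15, None, None, 39, 44, None, 6, None, None, None, None, None, None, 10]
BFS from the root, enqueuing left then right child of each popped node:
  queue [43] -> pop 43, enqueue [31, 48], visited so far: [43]
  queue [31, 48] -> pop 31, enqueue [23, 38], visited so far: [43, 31]
  queue [48, 23, 38] -> pop 48, enqueue [45], visited so far: [43, 31, 48]
  queue [23, 38, 45] -> pop 23, enqueue [15], visited so far: [43, 31, 48, 23]
  queue [38, 45, 15] -> pop 38, enqueue [39], visited so far: [43, 31, 48, 23, 38]
  queue [45, 15, 39] -> pop 45, enqueue [44], visited so far: [43, 31, 48, 23, 38, 45]
  queue [15, 39, 44] -> pop 15, enqueue [6], visited so far: [43, 31, 48, 23, 38, 45, 15]
  queue [39, 44, 6] -> pop 39, enqueue [none], visited so far: [43, 31, 48, 23, 38, 45, 15, 39]
  queue [44, 6] -> pop 44, enqueue [none], visited so far: [43, 31, 48, 23, 38, 45, 15, 39, 44]
  queue [6] -> pop 6, enqueue [10], visited so far: [43, 31, 48, 23, 38, 45, 15, 39, 44, 6]
  queue [10] -> pop 10, enqueue [none], visited so far: [43, 31, 48, 23, 38, 45, 15, 39, 44, 6, 10]
Result: [43, 31, 48, 23, 38, 45, 15, 39, 44, 6, 10]


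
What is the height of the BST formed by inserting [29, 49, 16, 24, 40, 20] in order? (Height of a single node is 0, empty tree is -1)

Insertion order: [29, 49, 16, 24, 40, 20]
Tree (level-order array): [29, 16, 49, None, 24, 40, None, 20]
Compute height bottom-up (empty subtree = -1):
  height(20) = 1 + max(-1, -1) = 0
  height(24) = 1 + max(0, -1) = 1
  height(16) = 1 + max(-1, 1) = 2
  height(40) = 1 + max(-1, -1) = 0
  height(49) = 1 + max(0, -1) = 1
  height(29) = 1 + max(2, 1) = 3
Height = 3


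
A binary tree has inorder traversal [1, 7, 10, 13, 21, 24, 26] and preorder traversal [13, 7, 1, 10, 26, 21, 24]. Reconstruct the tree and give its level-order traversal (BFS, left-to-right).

Inorder:  [1, 7, 10, 13, 21, 24, 26]
Preorder: [13, 7, 1, 10, 26, 21, 24]
Algorithm: preorder visits root first, so consume preorder in order;
for each root, split the current inorder slice at that value into
left-subtree inorder and right-subtree inorder, then recurse.
Recursive splits:
  root=13; inorder splits into left=[1, 7, 10], right=[21, 24, 26]
  root=7; inorder splits into left=[1], right=[10]
  root=1; inorder splits into left=[], right=[]
  root=10; inorder splits into left=[], right=[]
  root=26; inorder splits into left=[21, 24], right=[]
  root=21; inorder splits into left=[], right=[24]
  root=24; inorder splits into left=[], right=[]
Reconstructed level-order: [13, 7, 26, 1, 10, 21, 24]
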